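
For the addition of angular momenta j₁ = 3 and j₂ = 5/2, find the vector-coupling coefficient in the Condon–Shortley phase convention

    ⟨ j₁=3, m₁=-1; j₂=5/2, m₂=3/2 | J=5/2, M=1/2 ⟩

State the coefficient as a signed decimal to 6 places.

triangle: 3!×3!×2!/9! = 72/362880
(j±m)!: 2!×4!×4!×1!×3!×2! = 13824
prefactor² = (2J+1)×Δ×N² = 576/35
  k=2: +1/(2!×1!×2!×2!×1!×0!) = 1/8
  k=3: −1/(3!×0!×1!×1!×2!×1!) = -1/12
Σ = 1/24  ⇒  CG² = 576/35×1/24² = 1/35
CG = +√(1/35) = +0.169031

+√(1/35) = +0.169031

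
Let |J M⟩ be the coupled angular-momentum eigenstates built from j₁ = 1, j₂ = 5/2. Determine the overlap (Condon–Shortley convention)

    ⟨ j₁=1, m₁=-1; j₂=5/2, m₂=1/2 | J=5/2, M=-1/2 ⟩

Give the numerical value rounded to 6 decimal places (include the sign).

-0.717137  (= −√(18/35))

√[6·1!1!4!/7! · 0!2!3!2!2!3!] = √(288/35)
  +(−1)^1/∏(1,0,1,2,0,2)! = -1/4  (running -1/4)
⟨..|..⟩ = √(288/35)·(-1/4) = -0.717137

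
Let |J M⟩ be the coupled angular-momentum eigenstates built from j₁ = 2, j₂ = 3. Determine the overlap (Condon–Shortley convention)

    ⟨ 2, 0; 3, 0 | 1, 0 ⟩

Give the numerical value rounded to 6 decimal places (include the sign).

triangle: 4!×0!×2!/7! = 48/5040
(j±m)!: 2!×2!×3!×3!×1!×1! = 144
prefactor² = (2J+1)×Δ×N² = 144/35
  k=2: +1/(2!×2!×0!×1!×0!×1!) = 1/4
Σ = 1/4  ⇒  CG² = 144/35×1/4² = 9/35
CG = +√(9/35) = +0.507093

+√(9/35) = +0.507093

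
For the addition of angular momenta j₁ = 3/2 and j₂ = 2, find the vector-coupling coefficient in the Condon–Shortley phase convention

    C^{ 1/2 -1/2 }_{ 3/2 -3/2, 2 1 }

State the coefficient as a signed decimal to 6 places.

j₁+j₂−J=3  J+j₁−j₂=0  J−j₁+j₂=1  j₁+j₂+J+1=5
(j₁±m₁, j₂±m₂, J±M) = (0,3,3,1,0,1)
P² = 18/5
sum k=3..3:
  [3] −1/6 = -1/6
S = -1/6
C² = P²·S² = 1/10 ; C = -0.316228

−√(1/10) ≈ -0.316228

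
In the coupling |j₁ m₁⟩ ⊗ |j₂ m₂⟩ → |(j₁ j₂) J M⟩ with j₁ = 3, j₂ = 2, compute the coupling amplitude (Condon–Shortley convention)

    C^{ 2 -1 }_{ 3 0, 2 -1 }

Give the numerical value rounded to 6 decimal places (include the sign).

√[5·3!3!1!/8! · 3!3!1!3!1!3!] = √(81/14)
  +(−1)^0/∏(0,3,3,1,0,0)! = 1/36  (running 1/36)
  +(−1)^1/∏(1,2,2,0,1,1)! = -1/4  (running -2/9)
⟨..|..⟩ = √(81/14)·(-2/9) = -0.534522

−√(2/7) = -0.534522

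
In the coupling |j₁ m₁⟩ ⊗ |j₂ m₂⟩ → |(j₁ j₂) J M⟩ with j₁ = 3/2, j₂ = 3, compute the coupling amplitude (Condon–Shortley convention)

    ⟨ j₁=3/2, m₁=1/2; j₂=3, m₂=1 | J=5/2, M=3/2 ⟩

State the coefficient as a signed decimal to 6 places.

j₁+j₂−J=2  J+j₁−j₂=1  J−j₁+j₂=4  j₁+j₂+J+1=8
(j₁±m₁, j₂±m₂, J±M) = (2,1,4,2,4,1)
P² = 576/35
sum k=0..1:
  [0] +1/48 = 1/48
  [1] −1/6 = -1/6
S = -7/48
C² = P²·S² = 7/20 ; C = -0.591608

−√(7/20) = -0.591608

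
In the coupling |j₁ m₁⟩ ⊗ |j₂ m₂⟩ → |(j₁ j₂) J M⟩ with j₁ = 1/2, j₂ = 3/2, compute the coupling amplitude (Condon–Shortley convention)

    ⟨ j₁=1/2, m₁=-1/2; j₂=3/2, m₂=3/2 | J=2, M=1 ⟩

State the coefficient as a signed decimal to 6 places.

+√(1/4) ≈ +0.500000

triangle: 0!×1!×3!/5! = 6/120
(j±m)!: 0!×1!×3!×0!×3!×1! = 36
prefactor² = (2J+1)×Δ×N² = 9
  k=0: +1/(0!×0!×1!×3!×0!×0!) = 1/6
Σ = 1/6  ⇒  CG² = 9×1/6² = 1/4
CG = +√(1/4) = +0.500000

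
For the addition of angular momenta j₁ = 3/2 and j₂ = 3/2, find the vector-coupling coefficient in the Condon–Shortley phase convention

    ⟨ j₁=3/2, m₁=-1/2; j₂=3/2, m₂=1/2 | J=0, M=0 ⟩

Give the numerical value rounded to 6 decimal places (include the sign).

√[1·3!0!0!/4! · 1!2!2!1!0!0!] = √(1)
  +(−1)^2/∏(2,1,0,0,0,0)! = 1/2  (running 1/2)
⟨..|..⟩ = √(1)·(1/2) = +0.500000

+√(1/4) ≈ +0.500000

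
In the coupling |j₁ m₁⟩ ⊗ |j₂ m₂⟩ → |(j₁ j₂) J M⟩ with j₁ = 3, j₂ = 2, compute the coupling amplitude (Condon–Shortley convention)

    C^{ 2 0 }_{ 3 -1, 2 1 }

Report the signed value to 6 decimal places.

triangle: 3!·3!·1!/8! = 36/40320
(j±m)!: 2!·4!·3!·1!·2!·2! = 1152
prefactor² = (2J+1)·Δ·N² = 36/7
  k=2: +1/(2!·1!·2!·1!·1!·0!) = 1/4
  k=3: −1/(3!·0!·1!·0!·2!·1!) = -1/12
Σ = 1/6  ⇒  CG² = 36/7·1/6² = 1/7
CG = +√(1/7) = +0.377964

+√(1/7) ≈ +0.377964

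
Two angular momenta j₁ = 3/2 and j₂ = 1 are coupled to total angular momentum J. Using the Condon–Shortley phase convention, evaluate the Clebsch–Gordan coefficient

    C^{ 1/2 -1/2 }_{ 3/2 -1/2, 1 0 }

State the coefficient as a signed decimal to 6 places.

j₁+j₂−J=2  J+j₁−j₂=1  J−j₁+j₂=0  j₁+j₂+J+1=4
(j₁±m₁, j₂±m₂, J±M) = (1,2,1,1,0,1)
P² = 1/3
sum k=1..1:
  [1] −1/1 = -1
S = -1
C² = P²·S² = 1/3 ; C = -0.577350

−√(1/3) ≈ -0.577350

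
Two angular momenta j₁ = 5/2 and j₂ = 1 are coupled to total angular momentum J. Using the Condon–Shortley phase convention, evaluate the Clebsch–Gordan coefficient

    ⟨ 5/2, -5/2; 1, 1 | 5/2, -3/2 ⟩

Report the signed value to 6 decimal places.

√[6·1!4!1!/7! · 0!5!2!0!1!4!] = √(1152/7)
  +(−1)^1/∏(1,0,4,1,0,0)! = -1/24  (running -1/24)
⟨..|..⟩ = √(1152/7)·(-1/24) = -0.534522

−√(2/7) = -0.534522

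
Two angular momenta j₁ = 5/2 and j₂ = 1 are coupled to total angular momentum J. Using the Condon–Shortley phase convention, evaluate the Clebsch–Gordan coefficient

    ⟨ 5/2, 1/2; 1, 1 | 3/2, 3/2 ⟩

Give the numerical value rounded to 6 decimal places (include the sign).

√[4·2!3!0!/6! · 3!2!2!0!3!0!] = √(48/5)
  +(−1)^2/∏(2,0,0,0,3,0)! = 1/12  (running 1/12)
⟨..|..⟩ = √(48/5)·(1/12) = +0.258199

+√(1/15) ≈ +0.258199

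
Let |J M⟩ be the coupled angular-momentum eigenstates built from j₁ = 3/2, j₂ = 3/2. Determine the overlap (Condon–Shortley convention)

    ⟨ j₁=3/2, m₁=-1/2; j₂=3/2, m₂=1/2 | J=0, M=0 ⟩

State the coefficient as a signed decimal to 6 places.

+√(1/4) ≈ +0.500000

√[1·3!0!0!/4! · 1!2!2!1!0!0!] = √(1)
  +(−1)^2/∏(2,1,0,0,0,0)! = 1/2  (running 1/2)
⟨..|..⟩ = √(1)·(1/2) = +0.500000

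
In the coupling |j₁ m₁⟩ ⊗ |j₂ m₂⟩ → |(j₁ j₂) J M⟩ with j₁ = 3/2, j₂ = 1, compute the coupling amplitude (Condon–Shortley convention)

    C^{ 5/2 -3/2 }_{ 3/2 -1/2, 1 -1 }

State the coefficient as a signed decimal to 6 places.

+0.774597

triangle: 0!*3!*2!/6! = 12/720
(j±m)!: 1!*2!*0!*2!*1!*4! = 96
prefactor² = (2J+1)*Δ*N² = 48/5
  k=0: +1/(0!*0!*2!*0!*1!*2!) = 1/4
Σ = 1/4  ⇒  CG² = 48/5*1/4² = 3/5
CG = +√(3/5) = +0.774597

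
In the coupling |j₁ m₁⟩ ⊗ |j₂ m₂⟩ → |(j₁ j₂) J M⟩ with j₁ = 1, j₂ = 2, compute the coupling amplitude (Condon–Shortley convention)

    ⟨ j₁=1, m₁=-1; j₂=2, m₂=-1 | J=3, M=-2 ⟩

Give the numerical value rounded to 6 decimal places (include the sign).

+0.816497  (= +√(2/3))

√[7·0!2!4!/7! · 0!2!1!3!1!5!] = √(96)
  +(−1)^0/∏(0,0,2,1,0,3)! = 1/12  (running 1/12)
⟨..|..⟩ = √(96)·(1/12) = +0.816497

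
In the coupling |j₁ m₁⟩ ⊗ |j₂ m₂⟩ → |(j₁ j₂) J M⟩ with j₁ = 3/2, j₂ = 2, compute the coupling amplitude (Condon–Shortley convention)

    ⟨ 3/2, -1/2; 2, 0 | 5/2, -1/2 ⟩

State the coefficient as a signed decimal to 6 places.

-0.292770

j₁+j₂−J=1  J+j₁−j₂=2  J−j₁+j₂=3  j₁+j₂+J+1=7
(j₁±m₁, j₂±m₂, J±M) = (1,2,2,2,2,3)
P² = 48/35
sum k=0..1:
  [0] +1/4 = 1/4
  [1] −1/2 = -1/2
S = -1/4
C² = P²·S² = 3/35 ; C = -0.292770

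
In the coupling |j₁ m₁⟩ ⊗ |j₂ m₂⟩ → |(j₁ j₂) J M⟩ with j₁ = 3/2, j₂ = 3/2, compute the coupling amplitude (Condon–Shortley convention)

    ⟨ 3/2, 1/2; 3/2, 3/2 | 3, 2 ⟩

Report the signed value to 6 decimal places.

+0.707107

j₁+j₂−J=0  J+j₁−j₂=3  J−j₁+j₂=3  j₁+j₂+J+1=7
(j₁±m₁, j₂±m₂, J±M) = (2,1,3,0,5,1)
P² = 72
sum k=0..0:
  [0] +1/12 = 1/12
S = 1/12
C² = P²·S² = 1/2 ; C = +0.707107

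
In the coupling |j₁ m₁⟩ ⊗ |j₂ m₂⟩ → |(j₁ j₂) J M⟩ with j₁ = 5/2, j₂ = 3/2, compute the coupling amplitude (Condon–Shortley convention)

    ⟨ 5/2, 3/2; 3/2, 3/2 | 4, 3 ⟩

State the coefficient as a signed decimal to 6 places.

√[9·0!5!3!/9! · 4!1!3!0!7!1!] = √(12960)
  +(−1)^0/∏(0,0,1,3,4,0)! = 1/144  (running 1/144)
⟨..|..⟩ = √(12960)·(1/144) = +0.790569

+√(5/8) = +0.790569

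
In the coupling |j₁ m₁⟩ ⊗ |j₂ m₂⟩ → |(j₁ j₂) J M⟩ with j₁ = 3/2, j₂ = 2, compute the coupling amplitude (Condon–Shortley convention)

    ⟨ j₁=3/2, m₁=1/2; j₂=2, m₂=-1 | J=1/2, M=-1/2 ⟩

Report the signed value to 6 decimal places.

-0.547723  (= −√(3/10))

triangle: 3!×0!×1!/5! = 6/120
(j±m)!: 2!×1!×1!×3!×0!×1! = 12
prefactor² = (2J+1)×Δ×N² = 6/5
  k=1: −1/(1!×2!×0!×0!×0!×1!) = -1/2
Σ = -1/2  ⇒  CG² = 6/5×(-1/2)² = 3/10
CG = −√(3/10) = -0.547723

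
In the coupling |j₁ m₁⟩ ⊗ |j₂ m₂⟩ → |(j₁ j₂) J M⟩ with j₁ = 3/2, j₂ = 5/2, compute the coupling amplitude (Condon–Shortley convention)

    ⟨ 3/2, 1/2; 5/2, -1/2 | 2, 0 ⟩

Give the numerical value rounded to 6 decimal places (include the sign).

−√(1/14) = -0.267261

j₁+j₂−J=2  J+j₁−j₂=1  J−j₁+j₂=3  j₁+j₂+J+1=7
(j₁±m₁, j₂±m₂, J±M) = (2,1,2,3,2,2)
P² = 8/7
sum k=0..1:
  [0] +1/4 = 1/4
  [1] −1/2 = -1/2
S = -1/4
C² = P²·S² = 1/14 ; C = -0.267261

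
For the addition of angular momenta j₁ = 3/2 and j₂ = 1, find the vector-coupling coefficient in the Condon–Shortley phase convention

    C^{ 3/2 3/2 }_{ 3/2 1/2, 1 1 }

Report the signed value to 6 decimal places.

−√(2/5) ≈ -0.632456

√[4·1!2!1!/5! · 2!1!2!0!3!0!] = √(8/5)
  +(−1)^1/∏(1,0,0,1,2,0)! = -1/2  (running -1/2)
⟨..|..⟩ = √(8/5)·(-1/2) = -0.632456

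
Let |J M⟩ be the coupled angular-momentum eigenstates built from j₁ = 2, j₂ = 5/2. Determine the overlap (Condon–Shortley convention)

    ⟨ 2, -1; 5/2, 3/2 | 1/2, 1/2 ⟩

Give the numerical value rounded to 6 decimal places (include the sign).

-0.516398  (= −√(4/15))

√[2·4!0!1!/6! · 1!3!4!1!1!0!] = √(48/5)
  +(−1)^3/∏(3,1,0,1,0,0)! = -1/6  (running -1/6)
⟨..|..⟩ = √(48/5)·(-1/6) = -0.516398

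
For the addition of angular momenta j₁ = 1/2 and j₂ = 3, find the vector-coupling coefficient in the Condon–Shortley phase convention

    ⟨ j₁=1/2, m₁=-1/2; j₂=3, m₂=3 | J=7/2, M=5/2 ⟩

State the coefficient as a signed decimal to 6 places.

j₁+j₂−J=0  J+j₁−j₂=1  J−j₁+j₂=6  j₁+j₂+J+1=8
(j₁±m₁, j₂±m₂, J±M) = (0,1,6,0,6,1)
P² = 518400/7
sum k=0..0:
  [0] +1/720 = 1/720
S = 1/720
C² = P²·S² = 1/7 ; C = +0.377964

+√(1/7) ≈ +0.377964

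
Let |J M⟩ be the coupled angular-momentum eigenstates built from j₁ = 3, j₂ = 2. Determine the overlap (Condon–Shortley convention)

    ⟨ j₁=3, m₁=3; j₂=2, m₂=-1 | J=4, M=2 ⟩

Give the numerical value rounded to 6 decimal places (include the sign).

j₁+j₂−J=1  J+j₁−j₂=5  J−j₁+j₂=3  j₁+j₂+J+1=10
(j₁±m₁, j₂±m₂, J±M) = (6,0,1,3,6,2)
P² = 77760/7
sum k=0..0:
  [0] +1/240 = 1/240
S = 1/240
C² = P²·S² = 27/140 ; C = +0.439155

+0.439155  (= +√(27/140))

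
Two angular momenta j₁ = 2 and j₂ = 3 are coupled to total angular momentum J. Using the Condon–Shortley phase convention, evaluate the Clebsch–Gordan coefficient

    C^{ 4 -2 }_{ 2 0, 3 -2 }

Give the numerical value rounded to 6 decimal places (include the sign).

+√(12/35) = +0.585540

√[9·1!3!5!/10! · 2!2!1!5!2!6!] = √(8640/7)
  +(−1)^0/∏(0,1,2,1,1,4)! = 1/48  (running 1/48)
  +(−1)^1/∏(1,0,1,0,2,5)! = -1/240  (running 1/60)
⟨..|..⟩ = √(8640/7)·(1/60) = +0.585540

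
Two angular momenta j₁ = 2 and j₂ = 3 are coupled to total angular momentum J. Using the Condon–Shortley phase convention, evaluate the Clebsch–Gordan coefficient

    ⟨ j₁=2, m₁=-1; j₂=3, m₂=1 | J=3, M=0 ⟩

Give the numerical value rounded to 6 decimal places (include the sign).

triangle: 2!×2!×4!/9! = 96/362880
(j±m)!: 1!×3!×4!×2!×3!×3! = 10368
prefactor² = (2J+1)×Δ×N² = 96/5
  k=1: −1/(1!×1!×2!×3!×0!×1!) = -1/12
  k=2: +1/(2!×0!×1!×2!×1!×2!) = 1/8
Σ = 1/24  ⇒  CG² = 96/5×1/24² = 1/30
CG = +√(1/30) = +0.182574

+√(1/30) = +0.182574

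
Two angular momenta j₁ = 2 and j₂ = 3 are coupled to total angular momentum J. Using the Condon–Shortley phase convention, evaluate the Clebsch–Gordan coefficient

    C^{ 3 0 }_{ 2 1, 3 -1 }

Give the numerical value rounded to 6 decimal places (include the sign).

+0.182574

j₁+j₂−J=2  J+j₁−j₂=2  J−j₁+j₂=4  j₁+j₂+J+1=9
(j₁±m₁, j₂±m₂, J±M) = (3,1,2,4,3,3)
P² = 96/5
sum k=0..1:
  [0] +1/8 = 1/8
  [1] −1/12 = -1/12
S = 1/24
C² = P²·S² = 1/30 ; C = +0.182574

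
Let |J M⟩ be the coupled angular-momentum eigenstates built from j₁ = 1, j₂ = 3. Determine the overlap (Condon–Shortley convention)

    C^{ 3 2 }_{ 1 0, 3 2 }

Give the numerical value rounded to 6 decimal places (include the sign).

j₁+j₂−J=1  J+j₁−j₂=1  J−j₁+j₂=5  j₁+j₂+J+1=8
(j₁±m₁, j₂±m₂, J±M) = (1,1,5,1,5,1)
P² = 300
sum k=0..1:
  [0] +1/120 = 1/120
  [1] −1/24 = -1/24
S = -1/30
C² = P²·S² = 1/3 ; C = -0.577350

−√(1/3) = -0.577350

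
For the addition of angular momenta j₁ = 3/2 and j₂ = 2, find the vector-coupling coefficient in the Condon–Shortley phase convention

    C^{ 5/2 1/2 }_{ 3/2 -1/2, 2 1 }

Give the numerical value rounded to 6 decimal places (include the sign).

-0.597614

j₁+j₂−J=1  J+j₁−j₂=2  J−j₁+j₂=3  j₁+j₂+J+1=7
(j₁±m₁, j₂±m₂, J±M) = (1,2,3,1,3,2)
P² = 72/35
sum k=0..1:
  [0] +1/12 = 1/12
  [1] −1/2 = -1/2
S = -5/12
C² = P²·S² = 5/14 ; C = -0.597614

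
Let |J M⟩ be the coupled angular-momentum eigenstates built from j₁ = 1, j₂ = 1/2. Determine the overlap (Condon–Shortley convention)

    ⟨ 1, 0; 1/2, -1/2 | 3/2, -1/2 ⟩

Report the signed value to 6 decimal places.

j₁+j₂−J=0  J+j₁−j₂=2  J−j₁+j₂=1  j₁+j₂+J+1=4
(j₁±m₁, j₂±m₂, J±M) = (1,1,0,1,1,2)
P² = 2/3
sum k=0..0:
  [0] +1/1 = 1
S = 1
C² = P²·S² = 2/3 ; C = +0.816497

+√(2/3) = +0.816497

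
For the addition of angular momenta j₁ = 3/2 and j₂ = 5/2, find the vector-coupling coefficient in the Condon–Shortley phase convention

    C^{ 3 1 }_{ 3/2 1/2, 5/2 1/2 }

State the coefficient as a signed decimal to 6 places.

triangle: 1!·2!·4!/8! = 48/40320
(j±m)!: 2!·1!·3!·2!·4!·2! = 1152
prefactor² = (2J+1)·Δ·N² = 48/5
  k=0: +1/(0!·1!·1!·3!·1!·1!) = 1/6
  k=1: −1/(1!·0!·0!·2!·2!·2!) = -1/8
Σ = 1/24  ⇒  CG² = 48/5·1/24² = 1/60
CG = +√(1/60) = +0.129099

+0.129099  (= +√(1/60))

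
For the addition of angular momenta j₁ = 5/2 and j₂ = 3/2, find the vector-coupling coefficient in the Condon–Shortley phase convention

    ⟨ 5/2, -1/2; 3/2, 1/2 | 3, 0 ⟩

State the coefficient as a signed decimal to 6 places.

-0.447214  (= −√(1/5))

√[7·1!4!2!/8! · 2!3!2!1!3!3!] = √(36/5)
  +(−1)^0/∏(0,1,3,2,1,0)! = 1/12  (running 1/12)
  +(−1)^1/∏(1,0,2,1,2,1)! = -1/4  (running -1/6)
⟨..|..⟩ = √(36/5)·(-1/6) = -0.447214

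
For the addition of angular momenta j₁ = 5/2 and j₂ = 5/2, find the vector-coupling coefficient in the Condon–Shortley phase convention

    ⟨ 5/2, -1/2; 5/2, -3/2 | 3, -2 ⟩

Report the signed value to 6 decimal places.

√[7·2!3!3!/9! · 2!3!1!4!1!5!] = √(48)
  +(−1)^0/∏(0,2,3,1,0,2)! = 1/24  (running 1/24)
  +(−1)^1/∏(1,1,2,0,1,3)! = -1/12  (running -1/24)
⟨..|..⟩ = √(48)·(-1/24) = -0.288675

-0.288675  (= −√(1/12))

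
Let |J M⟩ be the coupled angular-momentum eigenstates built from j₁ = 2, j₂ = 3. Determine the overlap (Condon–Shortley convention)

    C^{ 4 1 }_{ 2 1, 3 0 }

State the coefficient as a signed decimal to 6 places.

+√(3/14) = +0.462910

j₁+j₂−J=1  J+j₁−j₂=3  J−j₁+j₂=5  j₁+j₂+J+1=10
(j₁±m₁, j₂±m₂, J±M) = (3,1,3,3,5,3)
P² = 1944/7
sum k=0..1:
  [0] +1/24 = 1/24
  [1] −1/72 = -1/72
S = 1/36
C² = P²·S² = 3/14 ; C = +0.462910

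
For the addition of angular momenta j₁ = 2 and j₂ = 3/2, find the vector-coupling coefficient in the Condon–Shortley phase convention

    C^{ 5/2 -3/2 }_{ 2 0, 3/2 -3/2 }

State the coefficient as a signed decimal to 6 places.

√[6·1!3!2!/7! · 2!2!0!3!1!4!] = √(288/35)
  +(−1)^0/∏(0,1,2,0,1,2)! = 1/4  (running 1/4)
⟨..|..⟩ = √(288/35)·(1/4) = +0.717137

+0.717137  (= +√(18/35))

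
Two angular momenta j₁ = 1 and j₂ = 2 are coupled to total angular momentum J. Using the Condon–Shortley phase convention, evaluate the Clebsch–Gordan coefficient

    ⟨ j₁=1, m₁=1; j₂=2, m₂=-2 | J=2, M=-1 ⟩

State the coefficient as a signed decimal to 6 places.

√[5·1!1!3!/6! · 2!0!0!4!1!3!] = √(12)
  +(−1)^0/∏(0,1,0,0,1,3)! = 1/6  (running 1/6)
⟨..|..⟩ = √(12)·(1/6) = +0.577350

+0.577350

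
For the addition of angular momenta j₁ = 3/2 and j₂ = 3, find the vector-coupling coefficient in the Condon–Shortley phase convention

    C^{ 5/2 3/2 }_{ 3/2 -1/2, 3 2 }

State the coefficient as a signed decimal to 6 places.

+√(1/14) ≈ +0.267261

triangle: 2!×1!×4!/8! = 48/40320
(j±m)!: 1!×2!×5!×1!×4!×1! = 5760
prefactor² = (2J+1)×Δ×N² = 288/7
  k=1: −1/(1!×1!×1!×4!×0!×0!) = -1/24
  k=2: +1/(2!×0!×0!×3!×1!×1!) = 1/12
Σ = 1/24  ⇒  CG² = 288/7×1/24² = 1/14
CG = +√(1/14) = +0.267261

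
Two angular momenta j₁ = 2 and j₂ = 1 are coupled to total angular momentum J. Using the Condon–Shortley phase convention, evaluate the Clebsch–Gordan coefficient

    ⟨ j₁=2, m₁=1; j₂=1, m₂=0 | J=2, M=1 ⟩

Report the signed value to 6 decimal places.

+0.408248  (= +√(1/6))

triangle: 1!·3!·1!/6! = 6/720
(j±m)!: 3!·1!·1!·1!·3!·1! = 36
prefactor² = (2J+1)·Δ·N² = 3/2
  k=0: +1/(0!·1!·1!·1!·2!·0!) = 1/2
  k=1: −1/(1!·0!·0!·0!·3!·1!) = -1/6
Σ = 1/3  ⇒  CG² = 3/2·1/3² = 1/6
CG = +√(1/6) = +0.408248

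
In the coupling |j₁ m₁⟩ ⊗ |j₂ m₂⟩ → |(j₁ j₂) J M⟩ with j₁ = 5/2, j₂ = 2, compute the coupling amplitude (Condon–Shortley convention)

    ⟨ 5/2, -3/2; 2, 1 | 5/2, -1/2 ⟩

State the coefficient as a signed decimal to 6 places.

+√(6/35) = +0.414039

j₁+j₂−J=2  J+j₁−j₂=3  J−j₁+j₂=2  j₁+j₂+J+1=8
(j₁±m₁, j₂±m₂, J±M) = (1,4,3,1,2,3)
P² = 216/35
sum k=1..2:
  [1] −1/12 = -1/12
  [2] +1/4 = 1/4
S = 1/6
C² = P²·S² = 6/35 ; C = +0.414039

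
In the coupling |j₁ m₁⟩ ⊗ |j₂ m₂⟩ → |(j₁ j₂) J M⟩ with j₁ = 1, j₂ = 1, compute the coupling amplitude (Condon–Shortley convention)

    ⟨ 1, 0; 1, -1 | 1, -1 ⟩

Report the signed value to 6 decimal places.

j₁+j₂−J=1  J+j₁−j₂=1  J−j₁+j₂=1  j₁+j₂+J+1=4
(j₁±m₁, j₂±m₂, J±M) = (1,1,0,2,0,2)
P² = 1/2
sum k=0..0:
  [0] +1/1 = 1
S = 1
C² = P²·S² = 1/2 ; C = +0.707107

+0.707107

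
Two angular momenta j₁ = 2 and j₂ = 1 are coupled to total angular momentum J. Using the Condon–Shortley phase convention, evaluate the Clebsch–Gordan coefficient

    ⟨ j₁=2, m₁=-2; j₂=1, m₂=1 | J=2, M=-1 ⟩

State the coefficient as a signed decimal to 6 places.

-0.577350  (= −√(1/3))

√[5·1!3!1!/6! · 0!4!2!0!1!3!] = √(12)
  +(−1)^1/∏(1,0,3,1,0,0)! = -1/6  (running -1/6)
⟨..|..⟩ = √(12)·(-1/6) = -0.577350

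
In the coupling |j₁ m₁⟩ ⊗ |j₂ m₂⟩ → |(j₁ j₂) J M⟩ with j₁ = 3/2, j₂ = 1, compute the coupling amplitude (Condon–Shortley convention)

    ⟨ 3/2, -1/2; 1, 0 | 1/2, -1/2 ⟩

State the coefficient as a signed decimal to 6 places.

-0.577350

j₁+j₂−J=2  J+j₁−j₂=1  J−j₁+j₂=0  j₁+j₂+J+1=4
(j₁±m₁, j₂±m₂, J±M) = (1,2,1,1,0,1)
P² = 1/3
sum k=1..1:
  [1] −1/1 = -1
S = -1
C² = P²·S² = 1/3 ; C = -0.577350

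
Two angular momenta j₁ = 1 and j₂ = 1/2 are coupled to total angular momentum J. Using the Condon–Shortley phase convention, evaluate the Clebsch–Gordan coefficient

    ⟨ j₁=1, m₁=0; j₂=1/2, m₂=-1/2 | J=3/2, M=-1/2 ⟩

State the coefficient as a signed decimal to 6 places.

+√(2/3) = +0.816497

√[4·0!2!1!/4! · 1!1!0!1!1!2!] = √(2/3)
  +(−1)^0/∏(0,0,1,0,1,1)! = 1  (running 1)
⟨..|..⟩ = √(2/3)·(1) = +0.816497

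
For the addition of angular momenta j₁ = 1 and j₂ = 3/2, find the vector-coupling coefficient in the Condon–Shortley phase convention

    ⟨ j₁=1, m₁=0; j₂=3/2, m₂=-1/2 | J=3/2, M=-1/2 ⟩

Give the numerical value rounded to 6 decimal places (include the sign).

+√(1/15) ≈ +0.258199

√[4·1!1!2!/5! · 1!1!1!2!1!2!] = √(4/15)
  +(−1)^0/∏(0,1,1,1,0,1)! = 1  (running 1)
  +(−1)^1/∏(1,0,0,0,1,2)! = -1/2  (running 1/2)
⟨..|..⟩ = √(4/15)·(1/2) = +0.258199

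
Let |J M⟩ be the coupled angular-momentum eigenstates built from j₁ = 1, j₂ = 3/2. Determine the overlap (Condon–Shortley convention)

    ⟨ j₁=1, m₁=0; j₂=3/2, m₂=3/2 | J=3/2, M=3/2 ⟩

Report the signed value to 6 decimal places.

j₁+j₂−J=1  J+j₁−j₂=1  J−j₁+j₂=2  j₁+j₂+J+1=5
(j₁±m₁, j₂±m₂, J±M) = (1,1,3,0,3,0)
P² = 12/5
sum k=1..1:
  [1] −1/2 = -1/2
S = -1/2
C² = P²·S² = 3/5 ; C = -0.774597

−√(3/5) = -0.774597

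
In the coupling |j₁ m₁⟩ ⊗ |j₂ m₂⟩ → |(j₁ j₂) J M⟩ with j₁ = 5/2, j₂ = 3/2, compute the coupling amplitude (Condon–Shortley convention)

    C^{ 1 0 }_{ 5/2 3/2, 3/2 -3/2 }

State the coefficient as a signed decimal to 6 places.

triangle: 3!×2!×0!/6! = 12/720
(j±m)!: 4!×1!×0!×3!×1!×1! = 144
prefactor² = (2J+1)×Δ×N² = 36/5
  k=0: +1/(0!×3!×1!×0!×1!×0!) = 1/6
Σ = 1/6  ⇒  CG² = 36/5×1/6² = 1/5
CG = +√(1/5) = +0.447214

+0.447214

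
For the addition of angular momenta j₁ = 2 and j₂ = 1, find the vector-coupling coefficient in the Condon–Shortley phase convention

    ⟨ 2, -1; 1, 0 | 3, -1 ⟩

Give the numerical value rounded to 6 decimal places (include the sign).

+0.730297  (= +√(8/15))

j₁+j₂−J=0  J+j₁−j₂=4  J−j₁+j₂=2  j₁+j₂+J+1=7
(j₁±m₁, j₂±m₂, J±M) = (1,3,1,1,2,4)
P² = 96/5
sum k=0..0:
  [0] +1/6 = 1/6
S = 1/6
C² = P²·S² = 8/15 ; C = +0.730297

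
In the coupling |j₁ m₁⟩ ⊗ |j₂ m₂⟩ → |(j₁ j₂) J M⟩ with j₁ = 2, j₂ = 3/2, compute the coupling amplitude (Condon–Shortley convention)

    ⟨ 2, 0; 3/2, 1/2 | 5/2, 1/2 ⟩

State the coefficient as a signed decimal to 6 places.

-0.292770

triangle: 1!·3!·2!/7! = 12/5040
(j±m)!: 2!·2!·2!·1!·3!·2! = 96
prefactor² = (2J+1)·Δ·N² = 48/35
  k=0: +1/(0!·1!·2!·2!·1!·0!) = 1/4
  k=1: −1/(1!·0!·1!·1!·2!·1!) = -1/2
Σ = -1/4  ⇒  CG² = 48/35·(-1/4)² = 3/35
CG = −√(3/35) = -0.292770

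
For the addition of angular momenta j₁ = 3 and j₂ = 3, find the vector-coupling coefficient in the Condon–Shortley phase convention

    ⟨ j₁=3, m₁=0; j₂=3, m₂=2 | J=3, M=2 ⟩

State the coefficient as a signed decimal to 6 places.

+0.408248  (= +√(1/6))

j₁+j₂−J=3  J+j₁−j₂=3  J−j₁+j₂=3  j₁+j₂+J+1=10
(j₁±m₁, j₂±m₂, J±M) = (3,3,5,1,5,1)
P² = 216
sum k=2..3:
  [2] +1/24 = 1/24
  [3] −1/72 = -1/72
S = 1/36
C² = P²·S² = 1/6 ; C = +0.408248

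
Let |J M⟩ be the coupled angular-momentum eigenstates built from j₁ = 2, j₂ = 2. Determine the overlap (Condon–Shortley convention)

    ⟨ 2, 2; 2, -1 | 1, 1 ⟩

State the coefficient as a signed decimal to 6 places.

+0.447214  (= +√(1/5))

√[3·3!1!1!/6! · 4!0!1!3!2!0!] = √(36/5)
  +(−1)^0/∏(0,3,0,1,1,0)! = 1/6  (running 1/6)
⟨..|..⟩ = √(36/5)·(1/6) = +0.447214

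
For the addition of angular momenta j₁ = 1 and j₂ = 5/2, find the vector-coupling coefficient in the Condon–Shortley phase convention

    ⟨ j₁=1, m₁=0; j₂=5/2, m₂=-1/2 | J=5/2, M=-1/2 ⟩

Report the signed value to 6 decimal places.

√[6·1!1!4!/7! · 1!1!2!3!2!3!] = √(144/35)
  +(−1)^0/∏(0,1,1,2,0,2)! = 1/4  (running 1/4)
  +(−1)^1/∏(1,0,0,1,1,3)! = -1/6  (running 1/12)
⟨..|..⟩ = √(144/35)·(1/12) = +0.169031

+√(1/35) ≈ +0.169031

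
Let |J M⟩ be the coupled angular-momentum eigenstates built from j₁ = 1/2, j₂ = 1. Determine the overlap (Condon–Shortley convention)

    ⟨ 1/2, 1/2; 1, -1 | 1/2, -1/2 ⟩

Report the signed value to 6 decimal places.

√[2·1!0!1!/3! · 1!0!0!2!0!1!] = √(2/3)
  +(−1)^0/∏(0,1,0,0,0,1)! = 1  (running 1)
⟨..|..⟩ = √(2/3)·(1) = +0.816497

+√(2/3) ≈ +0.816497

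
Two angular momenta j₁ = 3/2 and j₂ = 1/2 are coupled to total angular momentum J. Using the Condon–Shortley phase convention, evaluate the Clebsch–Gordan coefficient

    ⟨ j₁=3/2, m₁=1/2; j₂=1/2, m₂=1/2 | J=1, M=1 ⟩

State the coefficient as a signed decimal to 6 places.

j₁+j₂−J=1  J+j₁−j₂=2  J−j₁+j₂=0  j₁+j₂+J+1=4
(j₁±m₁, j₂±m₂, J±M) = (2,1,1,0,2,0)
P² = 1
sum k=1..1:
  [1] −1/2 = -1/2
S = -1/2
C² = P²·S² = 1/4 ; C = -0.500000

-0.500000  (= −√(1/4))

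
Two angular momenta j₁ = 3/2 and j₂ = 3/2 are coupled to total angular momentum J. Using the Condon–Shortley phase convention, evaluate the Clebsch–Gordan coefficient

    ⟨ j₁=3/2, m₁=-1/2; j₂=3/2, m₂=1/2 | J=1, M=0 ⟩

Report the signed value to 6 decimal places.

√[3·2!1!1!/5! · 1!2!2!1!1!1!] = √(1/5)
  +(−1)^1/∏(1,1,1,1,0,0)! = -1  (running -1)
  +(−1)^2/∏(2,0,0,0,1,1)! = 1/2  (running -1/2)
⟨..|..⟩ = √(1/5)·(-1/2) = -0.223607

−√(1/20) = -0.223607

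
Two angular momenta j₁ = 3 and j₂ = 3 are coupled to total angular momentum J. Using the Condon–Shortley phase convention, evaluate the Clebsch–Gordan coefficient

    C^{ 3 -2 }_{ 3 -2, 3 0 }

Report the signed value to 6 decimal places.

√[7·3!3!3!/10! · 1!5!3!3!1!5!] = √(216)
  +(−1)^2/∏(2,1,3,1,0,2)! = 1/24  (running 1/24)
  +(−1)^3/∏(3,0,2,0,1,3)! = -1/72  (running 1/36)
⟨..|..⟩ = √(216)·(1/36) = +0.408248

+0.408248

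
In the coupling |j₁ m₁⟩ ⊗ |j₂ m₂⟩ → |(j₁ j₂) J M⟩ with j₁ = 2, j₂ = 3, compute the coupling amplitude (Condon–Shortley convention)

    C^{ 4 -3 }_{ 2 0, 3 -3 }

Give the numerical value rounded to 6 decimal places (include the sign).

+0.670820  (= +√(9/20))

j₁+j₂−J=1  J+j₁−j₂=3  J−j₁+j₂=5  j₁+j₂+J+1=10
(j₁±m₁, j₂±m₂, J±M) = (2,2,0,6,1,7)
P² = 25920
sum k=0..0:
  [0] +1/240 = 1/240
S = 1/240
C² = P²·S² = 9/20 ; C = +0.670820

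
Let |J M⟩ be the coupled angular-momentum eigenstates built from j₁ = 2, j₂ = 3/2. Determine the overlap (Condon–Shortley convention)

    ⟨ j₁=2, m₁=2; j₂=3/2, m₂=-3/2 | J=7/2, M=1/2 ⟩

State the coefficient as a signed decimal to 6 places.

√[8·0!4!3!/8! · 4!0!0!3!4!3!] = √(20736/35)
  +(−1)^0/∏(0,0,0,0,4,3)! = 1/144  (running 1/144)
⟨..|..⟩ = √(20736/35)·(1/144) = +0.169031

+0.169031  (= +√(1/35))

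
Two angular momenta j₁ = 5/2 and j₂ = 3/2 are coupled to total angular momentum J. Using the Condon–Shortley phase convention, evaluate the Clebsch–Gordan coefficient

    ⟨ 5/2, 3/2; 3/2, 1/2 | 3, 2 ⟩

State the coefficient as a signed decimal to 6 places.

+√(1/12) = +0.288675

triangle: 1!*4!*2!/8! = 48/40320
(j±m)!: 4!*1!*2!*1!*5!*1! = 5760
prefactor² = (2J+1)*Δ*N² = 48
  k=0: +1/(0!*1!*1!*2!*3!*0!) = 1/12
  k=1: −1/(1!*0!*0!*1!*4!*1!) = -1/24
Σ = 1/24  ⇒  CG² = 48*1/24² = 1/12
CG = +√(1/12) = +0.288675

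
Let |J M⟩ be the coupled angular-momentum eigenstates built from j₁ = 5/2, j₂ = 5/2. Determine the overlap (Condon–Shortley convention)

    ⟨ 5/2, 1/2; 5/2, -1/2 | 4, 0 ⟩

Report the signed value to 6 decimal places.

+0.377964

triangle: 1!*4!*4!/10! = 576/3628800
(j±m)!: 3!*2!*2!*3!*4!*4! = 82944
prefactor² = (2J+1)*Δ*N² = 20736/175
  k=0: +1/(0!*1!*2!*2!*2!*2!) = 1/16
  k=1: −1/(1!*0!*1!*1!*3!*3!) = -1/36
Σ = 5/144  ⇒  CG² = 20736/175*5/144² = 1/7
CG = +√(1/7) = +0.377964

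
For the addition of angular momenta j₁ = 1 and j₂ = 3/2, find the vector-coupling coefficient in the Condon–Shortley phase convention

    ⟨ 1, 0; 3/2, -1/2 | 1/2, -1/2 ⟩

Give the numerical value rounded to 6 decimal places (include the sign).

−√(1/3) ≈ -0.577350

√[2·2!0!1!/4! · 1!1!1!2!0!1!] = √(1/3)
  +(−1)^1/∏(1,1,0,0,0,1)! = -1  (running -1)
⟨..|..⟩ = √(1/3)·(-1) = -0.577350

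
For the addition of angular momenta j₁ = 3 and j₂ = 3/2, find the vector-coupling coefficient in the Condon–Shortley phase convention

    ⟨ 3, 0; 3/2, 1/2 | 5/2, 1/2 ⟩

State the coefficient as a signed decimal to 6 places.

-0.414039  (= −√(6/35))

√[6·2!4!1!/8! · 3!3!2!1!3!2!] = √(216/35)
  +(−1)^1/∏(1,1,2,1,2,0)! = -1/4  (running -1/4)
  +(−1)^2/∏(2,0,1,0,3,1)! = 1/12  (running -1/6)
⟨..|..⟩ = √(216/35)·(-1/6) = -0.414039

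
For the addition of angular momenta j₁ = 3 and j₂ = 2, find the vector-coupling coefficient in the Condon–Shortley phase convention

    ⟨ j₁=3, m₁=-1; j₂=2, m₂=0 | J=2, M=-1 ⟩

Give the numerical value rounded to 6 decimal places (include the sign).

+√(1/7) ≈ +0.377964

j₁+j₂−J=3  J+j₁−j₂=3  J−j₁+j₂=1  j₁+j₂+J+1=8
(j₁±m₁, j₂±m₂, J±M) = (2,4,2,2,1,3)
P² = 36/7
sum k=1..2:
  [1] −1/12 = -1/12
  [2] +1/4 = 1/4
S = 1/6
C² = P²·S² = 1/7 ; C = +0.377964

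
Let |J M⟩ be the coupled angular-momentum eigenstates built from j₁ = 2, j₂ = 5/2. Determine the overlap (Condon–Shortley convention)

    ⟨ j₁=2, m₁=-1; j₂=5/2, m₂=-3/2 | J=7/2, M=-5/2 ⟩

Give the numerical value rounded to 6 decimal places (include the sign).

triangle: 1!×3!×4!/9! = 144/362880
(j±m)!: 1!×3!×1!×4!×1!×6! = 103680
prefactor² = (2J+1)×Δ×N² = 2304/7
  k=0: +1/(0!×1!×3!×1!×0!×3!) = 1/36
  k=1: −1/(1!×0!×2!×0!×1!×4!) = -1/48
Σ = 1/144  ⇒  CG² = 2304/7×1/144² = 1/63
CG = +√(1/63) = +0.125988

+0.125988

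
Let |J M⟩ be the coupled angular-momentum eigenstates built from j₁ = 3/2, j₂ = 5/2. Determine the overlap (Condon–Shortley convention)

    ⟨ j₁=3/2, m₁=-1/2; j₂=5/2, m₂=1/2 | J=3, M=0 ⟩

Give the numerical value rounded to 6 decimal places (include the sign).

−√(1/5) = -0.447214

triangle: 1!*2!*4!/8! = 48/40320
(j±m)!: 1!*2!*3!*2!*3!*3! = 864
prefactor² = (2J+1)*Δ*N² = 36/5
  k=0: +1/(0!*1!*2!*3!*0!*1!) = 1/12
  k=1: −1/(1!*0!*1!*2!*1!*2!) = -1/4
Σ = -1/6  ⇒  CG² = 36/5*(-1/6)² = 1/5
CG = −√(1/5) = -0.447214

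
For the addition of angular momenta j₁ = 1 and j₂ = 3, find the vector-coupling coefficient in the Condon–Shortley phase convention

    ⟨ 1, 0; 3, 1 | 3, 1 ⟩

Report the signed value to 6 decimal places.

−√(1/12) = -0.288675

j₁+j₂−J=1  J+j₁−j₂=1  J−j₁+j₂=5  j₁+j₂+J+1=8
(j₁±m₁, j₂±m₂, J±M) = (1,1,4,2,4,2)
P² = 48
sum k=0..1:
  [0] +1/24 = 1/24
  [1] −1/12 = -1/12
S = -1/24
C² = P²·S² = 1/12 ; C = -0.288675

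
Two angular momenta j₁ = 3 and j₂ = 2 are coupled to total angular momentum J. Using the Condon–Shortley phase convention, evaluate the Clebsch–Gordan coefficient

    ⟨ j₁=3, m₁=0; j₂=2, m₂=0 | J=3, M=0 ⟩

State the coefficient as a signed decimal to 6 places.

-0.516398

triangle: 2!*4!*2!/9! = 96/362880
(j±m)!: 3!*3!*2!*2!*3!*3! = 5184
prefactor² = (2J+1)*Δ*N² = 48/5
  k=0: +1/(0!*2!*3!*2!*1!*0!) = 1/24
  k=1: −1/(1!*1!*2!*1!*2!*1!) = -1/4
  k=2: +1/(2!*0!*1!*0!*3!*2!) = 1/24
Σ = -1/6  ⇒  CG² = 48/5*(-1/6)² = 4/15
CG = −√(4/15) = -0.516398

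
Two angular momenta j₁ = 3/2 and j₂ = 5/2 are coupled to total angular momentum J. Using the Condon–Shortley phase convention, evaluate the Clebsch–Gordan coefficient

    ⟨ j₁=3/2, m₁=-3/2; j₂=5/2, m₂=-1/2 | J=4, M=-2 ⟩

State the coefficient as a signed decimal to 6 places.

√[9·0!3!5!/9! · 0!3!2!3!2!6!] = √(12960/7)
  +(−1)^0/∏(0,0,3,2,0,3)! = 1/72  (running 1/72)
⟨..|..⟩ = √(12960/7)·(1/72) = +0.597614

+0.597614  (= +√(5/14))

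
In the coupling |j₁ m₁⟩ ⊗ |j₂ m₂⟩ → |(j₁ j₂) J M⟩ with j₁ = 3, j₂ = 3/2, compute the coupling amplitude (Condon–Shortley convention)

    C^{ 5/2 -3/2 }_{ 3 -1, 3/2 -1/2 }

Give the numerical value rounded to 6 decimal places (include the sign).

j₁+j₂−J=2  J+j₁−j₂=4  J−j₁+j₂=1  j₁+j₂+J+1=8
(j₁±m₁, j₂±m₂, J±M) = (2,4,1,2,1,4)
P² = 576/35
sum k=0..1:
  [0] +1/48 = 1/48
  [1] −1/6 = -1/6
S = -7/48
C² = P²·S² = 7/20 ; C = -0.591608

−√(7/20) = -0.591608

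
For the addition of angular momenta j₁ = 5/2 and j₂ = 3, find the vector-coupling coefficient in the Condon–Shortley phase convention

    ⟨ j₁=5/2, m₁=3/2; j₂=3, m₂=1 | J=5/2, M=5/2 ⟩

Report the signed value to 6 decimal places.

−√(2/7) = -0.534522

√[6·3!2!3!/9! · 4!1!4!2!5!0!] = √(1152/7)
  +(−1)^1/∏(1,2,0,3,2,0)! = -1/24  (running -1/24)
⟨..|..⟩ = √(1152/7)·(-1/24) = -0.534522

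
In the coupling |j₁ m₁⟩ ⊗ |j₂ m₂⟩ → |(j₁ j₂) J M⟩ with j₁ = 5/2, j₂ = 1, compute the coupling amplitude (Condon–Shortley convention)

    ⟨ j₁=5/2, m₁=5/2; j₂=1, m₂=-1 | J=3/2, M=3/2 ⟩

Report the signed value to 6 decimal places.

+√(2/3) = +0.816497

√[4·2!3!0!/6! · 5!0!0!2!3!0!] = √(96)
  +(−1)^0/∏(0,2,0,0,3,0)! = 1/12  (running 1/12)
⟨..|..⟩ = √(96)·(1/12) = +0.816497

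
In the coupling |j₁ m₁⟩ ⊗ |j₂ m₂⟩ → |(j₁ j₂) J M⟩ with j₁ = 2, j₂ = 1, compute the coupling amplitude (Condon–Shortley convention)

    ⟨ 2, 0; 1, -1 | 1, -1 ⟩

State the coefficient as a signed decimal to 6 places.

j₁+j₂−J=2  J+j₁−j₂=2  J−j₁+j₂=0  j₁+j₂+J+1=5
(j₁±m₁, j₂±m₂, J±M) = (2,2,0,2,0,2)
P² = 8/5
sum k=0..0:
  [0] +1/4 = 1/4
S = 1/4
C² = P²·S² = 1/10 ; C = +0.316228

+√(1/10) ≈ +0.316228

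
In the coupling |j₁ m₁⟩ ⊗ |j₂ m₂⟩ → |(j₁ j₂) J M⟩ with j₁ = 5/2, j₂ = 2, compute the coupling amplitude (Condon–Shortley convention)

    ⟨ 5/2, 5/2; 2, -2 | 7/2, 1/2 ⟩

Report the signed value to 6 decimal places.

+√(4/63) = +0.251976

j₁+j₂−J=1  J+j₁−j₂=4  J−j₁+j₂=3  j₁+j₂+J+1=9
(j₁±m₁, j₂±m₂, J±M) = (5,0,0,4,4,3)
P² = 9216/7
sum k=0..0:
  [0] +1/144 = 1/144
S = 1/144
C² = P²·S² = 4/63 ; C = +0.251976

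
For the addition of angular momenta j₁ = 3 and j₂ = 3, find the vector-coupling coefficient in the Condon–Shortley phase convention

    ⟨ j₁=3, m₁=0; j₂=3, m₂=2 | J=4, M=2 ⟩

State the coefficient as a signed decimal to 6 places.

√[9·2!4!4!/11! · 3!3!5!1!6!2!] = √(124416/77)
  +(−1)^1/∏(1,1,2,4,2,0)! = -1/96  (running -1/96)
  +(−1)^2/∏(2,0,1,3,3,1)! = 1/72  (running 1/288)
⟨..|..⟩ = √(124416/77)·(1/288) = +0.139573

+√(3/154) = +0.139573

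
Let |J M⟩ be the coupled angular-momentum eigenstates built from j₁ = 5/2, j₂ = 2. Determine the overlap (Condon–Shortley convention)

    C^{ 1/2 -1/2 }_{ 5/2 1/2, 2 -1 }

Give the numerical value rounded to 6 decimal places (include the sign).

-0.365148  (= −√(2/15))

j₁+j₂−J=4  J+j₁−j₂=1  J−j₁+j₂=0  j₁+j₂+J+1=6
(j₁±m₁, j₂±m₂, J±M) = (3,2,1,3,0,1)
P² = 24/5
sum k=1..1:
  [1] −1/6 = -1/6
S = -1/6
C² = P²·S² = 2/15 ; C = -0.365148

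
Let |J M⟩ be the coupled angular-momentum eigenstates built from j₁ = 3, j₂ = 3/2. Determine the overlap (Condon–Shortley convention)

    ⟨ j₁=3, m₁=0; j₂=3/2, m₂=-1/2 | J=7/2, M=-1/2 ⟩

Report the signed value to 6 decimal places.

+0.308607

√[8·1!5!2!/9! · 3!3!1!2!3!4!] = √(384/7)
  +(−1)^0/∏(0,1,3,1,2,1)! = 1/12  (running 1/12)
  +(−1)^1/∏(1,0,2,0,3,2)! = -1/24  (running 1/24)
⟨..|..⟩ = √(384/7)·(1/24) = +0.308607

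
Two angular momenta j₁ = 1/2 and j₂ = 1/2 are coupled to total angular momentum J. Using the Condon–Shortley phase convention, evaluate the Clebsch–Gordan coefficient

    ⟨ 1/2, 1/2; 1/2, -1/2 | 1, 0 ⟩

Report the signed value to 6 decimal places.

√[3·0!1!1!/3! · 1!0!0!1!1!1!] = √(1/2)
  +(−1)^0/∏(0,0,0,0,1,1)! = 1  (running 1)
⟨..|..⟩ = √(1/2)·(1) = +0.707107

+√(1/2) ≈ +0.707107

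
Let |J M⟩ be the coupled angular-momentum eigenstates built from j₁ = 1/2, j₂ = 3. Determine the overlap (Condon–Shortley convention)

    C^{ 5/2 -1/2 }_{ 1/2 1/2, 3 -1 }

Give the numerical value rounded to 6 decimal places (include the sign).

j₁+j₂−J=1  J+j₁−j₂=0  J−j₁+j₂=5  j₁+j₂+J+1=7
(j₁±m₁, j₂±m₂, J±M) = (1,0,2,4,2,3)
P² = 576/7
sum k=0..0:
  [0] +1/12 = 1/12
S = 1/12
C² = P²·S² = 4/7 ; C = +0.755929

+√(4/7) = +0.755929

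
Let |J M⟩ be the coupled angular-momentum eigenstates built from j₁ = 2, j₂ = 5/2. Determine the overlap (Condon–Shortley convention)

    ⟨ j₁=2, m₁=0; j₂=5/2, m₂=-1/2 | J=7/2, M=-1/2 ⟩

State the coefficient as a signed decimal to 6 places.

+0.195180  (= +√(4/105))

√[8·1!3!4!/9! · 2!2!2!3!3!4!] = √(768/35)
  +(−1)^0/∏(0,1,2,2,1,2)! = 1/8  (running 1/8)
  +(−1)^1/∏(1,0,1,1,2,3)! = -1/12  (running 1/24)
⟨..|..⟩ = √(768/35)·(1/24) = +0.195180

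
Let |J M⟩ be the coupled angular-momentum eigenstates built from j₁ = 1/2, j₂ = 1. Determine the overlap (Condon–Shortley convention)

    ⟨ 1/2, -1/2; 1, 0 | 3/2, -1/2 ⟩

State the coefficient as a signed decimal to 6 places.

triangle: 0!×1!×2!/4! = 2/24
(j±m)!: 0!×1!×1!×1!×1!×2! = 2
prefactor² = (2J+1)×Δ×N² = 2/3
  k=0: +1/(0!×0!×1!×1!×0!×1!) = 1
Σ = 1  ⇒  CG² = 2/3×1² = 2/3
CG = +√(2/3) = +0.816497

+0.816497  (= +√(2/3))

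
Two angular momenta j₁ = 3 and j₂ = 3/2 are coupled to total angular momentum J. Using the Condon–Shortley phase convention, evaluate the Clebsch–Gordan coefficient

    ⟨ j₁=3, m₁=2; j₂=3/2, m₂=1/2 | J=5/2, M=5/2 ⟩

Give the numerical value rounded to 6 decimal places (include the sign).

-0.597614

√[6·2!4!1!/8! · 5!1!2!1!5!0!] = √(1440/7)
  +(−1)^1/∏(1,1,0,1,4,0)! = -1/24  (running -1/24)
⟨..|..⟩ = √(1440/7)·(-1/24) = -0.597614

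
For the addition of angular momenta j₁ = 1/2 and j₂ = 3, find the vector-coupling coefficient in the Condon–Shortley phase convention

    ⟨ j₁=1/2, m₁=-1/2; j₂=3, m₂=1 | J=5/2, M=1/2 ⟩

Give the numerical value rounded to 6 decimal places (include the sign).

j₁+j₂−J=1  J+j₁−j₂=0  J−j₁+j₂=5  j₁+j₂+J+1=7
(j₁±m₁, j₂±m₂, J±M) = (0,1,4,2,3,2)
P² = 576/7
sum k=1..1:
  [1] −1/12 = -1/12
S = -1/12
C² = P²·S² = 4/7 ; C = -0.755929

−√(4/7) ≈ -0.755929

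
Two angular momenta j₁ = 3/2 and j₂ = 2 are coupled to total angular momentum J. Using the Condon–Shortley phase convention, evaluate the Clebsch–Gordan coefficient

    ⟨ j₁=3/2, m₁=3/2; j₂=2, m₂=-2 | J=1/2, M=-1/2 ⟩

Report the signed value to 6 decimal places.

+√(2/5) ≈ +0.632456

triangle: 3!×0!×1!/5! = 6/120
(j±m)!: 3!×0!×0!×4!×0!×1! = 144
prefactor² = (2J+1)×Δ×N² = 72/5
  k=0: +1/(0!×3!×0!×0!×0!×1!) = 1/6
Σ = 1/6  ⇒  CG² = 72/5×1/6² = 2/5
CG = +√(2/5) = +0.632456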